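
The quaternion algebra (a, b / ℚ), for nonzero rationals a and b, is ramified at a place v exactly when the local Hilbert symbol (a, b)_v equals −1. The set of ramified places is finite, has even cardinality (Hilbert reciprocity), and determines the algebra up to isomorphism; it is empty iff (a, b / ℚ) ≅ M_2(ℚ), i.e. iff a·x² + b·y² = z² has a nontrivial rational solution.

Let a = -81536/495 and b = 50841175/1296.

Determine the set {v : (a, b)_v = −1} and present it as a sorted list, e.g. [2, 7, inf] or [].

Mod squares: a ≡ -1430, b ≡ 7. Check v ∈ {∞, 2, 3, 5, 7, 11, 13}.
v=7: a=7^2·(≡6), b=7^5·(≡1) mod 7; (6|7)=-1, (1|7)=+1; (−1)^{2·5·3}·(-1)^5·(+1)^2 = -1.
v=5: a=5^-1·(≡1), b=5^2·(≡2) mod 5; (1|5)=+1, (2|5)=-1; (−1)^{-1·2·2}·(+1)^2·(-1)^-1 = -1.
v=∞: -1430 < 0 and 7 > 0  ⇒  (a,b)_∞ = +1.
v=11: a=11^-1·(≡7), b=11^2·(≡7) mod 11; (7|11)=-1, (7|11)=-1; (−1)^{-1·2·5}·(-1)^2·(-1)^-1 = -1.
v=13: a=13^1·(≡7), b=13^0·(≡11) mod 13; (7|13)=-1, (11|13)=-1; (−1)^{1·0·6}·(-1)^0·(-1)^1 = -1.
v=2: v_2(a)=7, v_2(b)=-4; units ≡ 5, 7 (mod 8); ε·ε+αω+βω = 0·1+7·0+-4·1 ≡ 0  ⇒  (a,b)_2 = +1.
v=3: a=3^-2·(≡1), b=3^-4·(≡1) mod 3; (1|3)=+1, (1|3)=+1; (−1)^{-2·-4·1}·(+1)^-4·(+1)^-2 = +1.
Ram(-1430, 7) = {5, 7, 11, 13}; no ℚ_5-point on the conic.

[5, 7, 11, 13]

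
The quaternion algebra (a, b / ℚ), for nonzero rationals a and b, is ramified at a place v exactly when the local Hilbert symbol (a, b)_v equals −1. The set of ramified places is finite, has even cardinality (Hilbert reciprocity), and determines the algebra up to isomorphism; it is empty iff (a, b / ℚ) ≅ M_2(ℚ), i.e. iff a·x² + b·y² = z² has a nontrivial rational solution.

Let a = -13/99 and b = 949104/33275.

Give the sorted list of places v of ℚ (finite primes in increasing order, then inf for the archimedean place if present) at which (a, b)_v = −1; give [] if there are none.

[]

Mod squares: a ≡ -143, b ≡ 429. Check v ∈ {∞, 2, 3, 5, 11, 13}.
v=∞: -143 < 0 and 429 > 0  ⇒  (a,b)_∞ = +1.
v=13: a=13^1·(≡8), b=13^3·(≡2) mod 13; (8|13)=-1, (2|13)=-1; (−1)^{1·3·6}·(-1)^3·(-1)^1 = +1.
v=5: a=5^0·(≡3), b=5^-2·(≡4) mod 5; (3|5)=-1, (4|5)=+1; (−1)^{0·-2·2}·(-1)^-2·(+1)^0 = +1.
v=2: v_2(a)=0, v_2(b)=4; units ≡ 1, 5 (mod 8); ε·ε+αω+βω = 0·0+0·1+4·0 ≡ 0  ⇒  (a,b)_2 = +1.
v=3: a=3^-2·(≡1), b=3^3·(≡2) mod 3; (1|3)=+1, (2|3)=-1; (−1)^{-2·3·1}·(+1)^3·(-1)^-2 = +1.
v=11: a=11^-1·(≡1), b=11^-3·(≡8) mod 11; (1|11)=+1, (8|11)=-1; (−1)^{-1·-3·5}·(+1)^-3·(-1)^-1 = +1.
Ram(a, b) = ∅: the form -143·x² + 429·y² − z² is isotropic over every ℚ_v, so by Hasse–Minkowski it is isotropic over ℚ.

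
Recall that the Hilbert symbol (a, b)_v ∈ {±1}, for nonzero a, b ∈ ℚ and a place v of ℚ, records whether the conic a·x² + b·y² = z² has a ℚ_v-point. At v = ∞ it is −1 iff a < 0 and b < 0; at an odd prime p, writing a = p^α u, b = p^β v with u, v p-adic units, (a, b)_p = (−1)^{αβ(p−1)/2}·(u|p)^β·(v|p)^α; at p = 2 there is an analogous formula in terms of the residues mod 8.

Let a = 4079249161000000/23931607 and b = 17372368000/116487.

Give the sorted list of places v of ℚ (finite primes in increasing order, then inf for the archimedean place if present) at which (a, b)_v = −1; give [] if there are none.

(a, b) ≡ (7, 910) mod (ℚ^×)²; places V = {2, 3, 5, 7, 13, 17, 43, ∞}.
(a,b)_13: α=2, u≡6; β=1, v≡11 (mod 13); (6|13)=-1, (11|13)=-1; sign (−1)^0·-1^1·-1^2 = -1.
(a,b)_3: α=0, u≡1; β=-2, v≡1 (mod 3); (1|3)=+1, (1|3)=+1; sign (−1)^0·+1^-2·+1^0 = +1.
(a,b)_43: α=-4, u≡34; β=-2, v≡39 (mod 43); (34|43)=-1, (39|43)=-1; sign (−1)^0·-1^-2·-1^-4 = +1.
(a,b)_2: α=6, β=7; u≡7, v≡7 (mod 8); ε(u)ε(v)=1·1, αω(v)=6·0, βω(u)=7·0; sum ≡ 1  ⇒  -1.
(a,b)_17: α=6, u≡11; β=4, v≡13 (mod 17); (11|17)=-1, (13|17)=+1; sign (−1)^0·-1^4·+1^6 = +1.
(a,b)_∞: sgn(7)=+, sgn(910)=+, so +1.
(a,b)_7: α=-1, u≡1; β=-1, v≡4 (mod 7); (1|7)=+1, (4|7)=+1; sign (−1)^1·+1^-1·+1^-1 = -1.
(a,b)_5: α=6, u≡2; β=3, v≡2 (mod 5); (2|5)=-1, (2|5)=-1; sign (−1)^0·-1^3·-1^6 = -1.
(7, 910 / ℚ) ramifies at {2, 5, 7, 13}: a division algebra.

[2, 5, 7, 13]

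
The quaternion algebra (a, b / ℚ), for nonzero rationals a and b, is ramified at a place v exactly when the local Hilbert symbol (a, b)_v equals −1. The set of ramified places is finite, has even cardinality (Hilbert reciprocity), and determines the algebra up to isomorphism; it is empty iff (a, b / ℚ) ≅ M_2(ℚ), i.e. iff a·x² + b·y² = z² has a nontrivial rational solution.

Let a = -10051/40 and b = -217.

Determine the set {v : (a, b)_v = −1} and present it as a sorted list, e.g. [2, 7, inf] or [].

Mod squares: a ≡ -190, b ≡ -217. Check v ∈ {∞, 2, 5, 7, 19, 23, 31}.
v=23: a=23^2·(≡7), b=23^0·(≡13) mod 23; (7|23)=-1, (13|23)=+1; (−1)^{2·0·11}·(-1)^0·(+1)^2 = +1.
v=5: a=5^-1·(≡3), b=5^0·(≡3) mod 5; (3|5)=-1, (3|5)=-1; (−1)^{-1·0·2}·(-1)^0·(-1)^-1 = -1.
v=2: v_2(a)=-3, v_2(b)=0; units ≡ 1, 7 (mod 8); ε·ε+αω+βω = 0·1+-3·0+0·0 ≡ 0  ⇒  (a,b)_2 = +1.
v=31: a=31^0·(≡13), b=31^1·(≡24) mod 31; (13|31)=-1, (24|31)=-1; (−1)^{0·1·15}·(-1)^1·(-1)^0 = -1.
v=7: a=7^0·(≡3), b=7^1·(≡4) mod 7; (3|7)=-1, (4|7)=+1; (−1)^{0·1·3}·(-1)^1·(+1)^0 = -1.
v=19: a=19^1·(≡11), b=19^0·(≡11) mod 19; (11|19)=+1, (11|19)=+1; (−1)^{1·0·9}·(+1)^0·(+1)^1 = +1.
v=∞: -190 < 0 and -217 < 0  ⇒  (a,b)_∞ = -1.
Ram(-190, -217) = {5, 7, 31, ∞}; no ℚ_5-point on the conic.

[5, 7, 31, inf]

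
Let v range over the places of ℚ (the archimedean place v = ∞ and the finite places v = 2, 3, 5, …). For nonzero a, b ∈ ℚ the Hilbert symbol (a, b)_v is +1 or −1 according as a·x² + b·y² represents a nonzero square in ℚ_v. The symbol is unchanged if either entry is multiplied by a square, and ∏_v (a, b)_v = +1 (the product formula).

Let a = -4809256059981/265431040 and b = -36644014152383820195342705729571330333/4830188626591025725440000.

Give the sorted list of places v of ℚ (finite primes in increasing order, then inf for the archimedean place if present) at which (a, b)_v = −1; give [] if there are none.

[3, 5, 37, inf]

(a, b) ≡ (-21090, -37) mod (ℚ^×)²; places V = {2, 3, 5, 7, 13, 17, 19, 23, 37, 53, ∞}.
(a,b)_2: α=-11, β=-28; u≡7, v≡3 (mod 8); ε(u)ε(v)=1·1, αω(v)=-11·1, βω(u)=-28·0; sum ≡ 0  ⇒  +1.
(a,b)_3: α=1, u≡2; β=-4, v≡2 (mod 3); (2|3)=-1, (2|3)=-1; sign (−1)^0·-1^-4·-1^1 = -1.
(a,b)_7: α=-2, u≡4; β=-4, v≡5 (mod 7); (4|7)=+1, (5|7)=-1; sign (−1)^0·+1^-4·-1^-2 = +1.
(a,b)_5: α=-1, u≡3; β=-4, v≡3 (mod 5); (3|5)=-1, (3|5)=-1; sign (−1)^0·-1^-4·-1^-1 = -1.
(a,b)_53: α=4, u≡6; β=12, v≡36 (mod 53); (6|53)=+1, (36|53)=+1; sign (−1)^0·+1^12·+1^4 = +1.
(a,b)_17: α=2, u≡12; β=6, v≡3 (mod 17); (12|17)=-1, (3|17)=-1; sign (−1)^0·-1^6·-1^2 = +1.
(a,b)_37: α=1, u≡18; β=3, v≡25 (mod 37); (18|37)=-1, (25|37)=+1; sign (−1)^0·-1^3·+1^1 = -1.
(a,b)_19: α=1, u≡5; β=2, v≡16 (mod 19); (5|19)=+1, (16|19)=+1; sign (−1)^0·+1^2·+1^1 = +1.
(a,b)_23: α=-2, u≡4; β=-6, v≡4 (mod 23); (4|23)=+1, (4|23)=+1; sign (−1)^0·+1^-6·+1^-2 = +1.
(a,b)_∞: sgn(-21090)=−, sgn(-37)=−, so -1.
(a,b)_13: α=0, u≡1; β=2, v≡5 (mod 13); (1|13)=+1, (5|13)=-1; sign (−1)^0·+1^2·-1^0 = +1.
(-21090, -37 / ℚ) ramifies at {3, 5, 37, ∞}: a division algebra.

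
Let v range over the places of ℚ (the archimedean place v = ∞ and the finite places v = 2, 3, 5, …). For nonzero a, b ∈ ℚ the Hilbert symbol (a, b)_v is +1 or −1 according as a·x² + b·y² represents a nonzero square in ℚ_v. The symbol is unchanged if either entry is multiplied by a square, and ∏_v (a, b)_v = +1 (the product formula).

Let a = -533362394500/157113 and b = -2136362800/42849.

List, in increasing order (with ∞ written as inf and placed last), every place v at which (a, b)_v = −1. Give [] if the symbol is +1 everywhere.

(a, b) ≡ (-36465, -187) mod (ℚ^×)²; places V = {2, 3, 5, 11, 13, 17, 23, ∞}.
(a,b)_13: α=7, u≡10; β=4, v≡2 (mod 13); (10|13)=+1, (2|13)=-1; sign (−1)^0·+1^4·-1^7 = -1.
(a,b)_17: α=1, u≡11; β=1, v≡6 (mod 17); (11|17)=-1, (6|17)=-1; sign (−1)^0·-1^1·-1^1 = +1.
(a,b)_2: α=2, β=4; u≡7, v≡5 (mod 8); ε(u)ε(v)=1·0, αω(v)=2·1, βω(u)=4·0; sum ≡ 0  ⇒  +1.
(a,b)_3: α=-3, u≡1; β=-4, v≡2 (mod 3); (1|3)=+1, (2|3)=-1; sign (−1)^0·+1^-4·-1^-3 = -1.
(a,b)_5: α=3, u≡3; β=2, v≡2 (mod 5); (3|5)=-1, (2|5)=-1; sign (−1)^0·-1^2·-1^3 = -1.
(a,b)_∞: sgn(-36465)=−, sgn(-187)=−, so -1.
(a,b)_23: α=-2, u≡1; β=-2, v≡17 (mod 23); (1|23)=+1, (17|23)=-1; sign (−1)^0·+1^-2·-1^-2 = +1.
(a,b)_11: α=-1, u≡2; β=1, v≡3 (mod 11); (2|11)=-1, (3|11)=+1; sign (−1)^1·-1^1·+1^-1 = +1.
Ram(-36465, -187) = {3, 5, 13, ∞}; no ℚ_3-point on the conic.

[3, 5, 13, inf]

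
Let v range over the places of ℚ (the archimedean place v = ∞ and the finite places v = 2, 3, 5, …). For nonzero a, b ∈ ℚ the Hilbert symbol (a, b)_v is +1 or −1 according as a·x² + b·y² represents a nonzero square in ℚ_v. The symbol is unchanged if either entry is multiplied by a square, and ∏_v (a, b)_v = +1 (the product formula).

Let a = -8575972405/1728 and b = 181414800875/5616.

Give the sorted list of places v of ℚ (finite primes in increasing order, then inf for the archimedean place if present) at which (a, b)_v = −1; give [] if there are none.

Mod squares: a ≡ -15015, b ≡ 1365. Check v ∈ {∞, 2, 3, 5, 7, 11, 13, 17}.
v=3: a=3^-3·(≡2), b=3^-3·(≡2) mod 3; (2|3)=-1, (2|3)=-1; (−1)^{-3·-3·1}·(-1)^-3·(-1)^-3 = -1.
v=2: v_2(a)=-6, v_2(b)=-4; units ≡ 1, 5 (mod 8); ε·ε+αω+βω = 0·0+-6·1+-4·0 ≡ 0  ⇒  (a,b)_2 = +1.
v=5: a=5^1·(≡3), b=5^3·(≡2) mod 5; (3|5)=-1, (2|5)=-1; (−1)^{1·3·2}·(-1)^3·(-1)^1 = +1.
v=7: a=7^3·(≡4), b=7^3·(≡3) mod 7; (4|7)=+1, (3|7)=-1; (−1)^{3·3·3}·(+1)^3·(-1)^3 = +1.
v=17: a=17^2·(≡1), b=17^2·(≡12) mod 17; (1|17)=+1, (12|17)=-1; (−1)^{2·2·8}·(+1)^2·(-1)^2 = +1.
v=∞: -15015 < 0 and 1365 > 0  ⇒  (a,b)_∞ = +1.
v=11: a=11^3·(≡6), b=11^4·(≡4) mod 11; (6|11)=-1, (4|11)=+1; (−1)^{3·4·5}·(-1)^4·(+1)^3 = +1.
v=13: a=13^1·(≡11), b=13^-1·(≡3) mod 13; (11|13)=-1, (3|13)=+1; (−1)^{1·-1·6}·(-1)^-1·(+1)^1 = -1.
|Ram(-15015, 1365)| = 2, even; anisotropic at {3, 13}.

[3, 13]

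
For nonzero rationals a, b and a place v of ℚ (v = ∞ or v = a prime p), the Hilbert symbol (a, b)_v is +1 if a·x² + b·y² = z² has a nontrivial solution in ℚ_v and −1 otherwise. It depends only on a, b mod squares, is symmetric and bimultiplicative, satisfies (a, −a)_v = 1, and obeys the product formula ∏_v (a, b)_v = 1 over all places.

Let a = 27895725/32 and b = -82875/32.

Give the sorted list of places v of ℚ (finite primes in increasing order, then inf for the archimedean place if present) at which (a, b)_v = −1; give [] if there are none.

(a, b) ≡ (858, -6630) mod (ℚ^×)²; places V = {2, 3, 5, 11, 13, 17, ∞}.
(a,b)_∞: sgn(858)=+, sgn(-6630)=−, so +1.
(a,b)_13: α=1, u≡1; β=1, v≡10 (mod 13); (1|13)=+1, (10|13)=+1; sign (−1)^0·+1^1·+1^1 = +1.
(a,b)_3: α=3, u≡1; β=1, v≡1 (mod 3); (1|3)=+1, (1|3)=+1; sign (−1)^1·+1^1·+1^3 = -1.
(a,b)_11: α=1, u≡9; β=0, v≡1 (mod 11); (9|11)=+1, (1|11)=+1; sign (−1)^0·+1^0·+1^1 = +1.
(a,b)_5: α=2, u≡2; β=3, v≡1 (mod 5); (2|5)=-1, (1|5)=+1; sign (−1)^0·-1^3·+1^2 = -1.
(a,b)_2: α=-5, β=-5; u≡5, v≡5 (mod 8); ε(u)ε(v)=0·0, αω(v)=-5·1, βω(u)=-5·1; sum ≡ 0  ⇒  +1.
(a,b)_17: α=2, u≡9; β=1, v≡15 (mod 17); (9|17)=+1, (15|17)=+1; sign (−1)^0·+1^1·+1^2 = +1.
Ram(858, -6630) = {3, 5}; no ℚ_3-point on the conic.

[3, 5]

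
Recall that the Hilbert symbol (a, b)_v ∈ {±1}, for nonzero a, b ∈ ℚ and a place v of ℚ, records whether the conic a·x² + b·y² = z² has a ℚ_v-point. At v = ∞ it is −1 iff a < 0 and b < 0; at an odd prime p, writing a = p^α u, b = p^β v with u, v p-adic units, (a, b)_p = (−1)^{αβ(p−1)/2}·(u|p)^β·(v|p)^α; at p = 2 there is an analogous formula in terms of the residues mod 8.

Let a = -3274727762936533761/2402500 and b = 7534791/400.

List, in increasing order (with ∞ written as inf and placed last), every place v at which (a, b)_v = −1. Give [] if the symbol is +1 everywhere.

Mod squares: a ≡ -6409, b ≡ 6919. Check v ∈ {∞, 2, 3, 5, 11, 13, 17, 29, 31, 37}.
v=∞: -6409 < 0 and 6919 > 0  ⇒  (a,b)_∞ = +1.
v=17: a=17^3·(≡14), b=17^1·(≡15) mod 17; (14|17)=-1, (15|17)=+1; (−1)^{3·1·8}·(-1)^1·(+1)^3 = -1.
v=5: a=5^-4·(≡1), b=5^-2·(≡1) mod 5; (1|5)=+1, (1|5)=+1; (−1)^{-4·-2·2}·(+1)^-2·(+1)^-4 = +1.
v=37: a=37^2·(≡17), b=37^1·(≡6) mod 37; (17|37)=-1, (6|37)=-1; (−1)^{2·1·18}·(-1)^1·(-1)^2 = -1.
v=3: a=3^6·(≡2), b=3^2·(≡1) mod 3; (2|3)=-1, (1|3)=+1; (−1)^{6·2·1}·(-1)^2·(+1)^6 = +1.
v=29: a=29^1·(≡17), b=29^0·(≡3) mod 29; (17|29)=-1, (3|29)=-1; (−1)^{1·0·14}·(-1)^0·(-1)^1 = -1.
v=31: a=31^-2·(≡9), b=31^0·(≡23) mod 31; (9|31)=+1, (23|31)=-1; (−1)^{-2·0·15}·(+1)^0·(-1)^-2 = +1.
v=13: a=13^1·(≡3), b=13^0·(≡3) mod 13; (3|13)=+1, (3|13)=+1; (−1)^{1·0·6}·(+1)^0·(+1)^1 = +1.
v=2: v_2(a)=-2, v_2(b)=-4; units ≡ 7, 7 (mod 8); ε·ε+αω+βω = 1·1+-2·0+-4·0 ≡ 1  ⇒  (a,b)_2 = -1.
v=11: a=11^6·(≡4), b=11^3·(≡10) mod 11; (4|11)=+1, (10|11)=-1; (−1)^{6·3·5}·(+1)^3·(-1)^6 = +1.
(-6409, 6919 / ℚ) ramifies at {2, 17, 29, 37}: a division algebra.

[2, 17, 29, 37]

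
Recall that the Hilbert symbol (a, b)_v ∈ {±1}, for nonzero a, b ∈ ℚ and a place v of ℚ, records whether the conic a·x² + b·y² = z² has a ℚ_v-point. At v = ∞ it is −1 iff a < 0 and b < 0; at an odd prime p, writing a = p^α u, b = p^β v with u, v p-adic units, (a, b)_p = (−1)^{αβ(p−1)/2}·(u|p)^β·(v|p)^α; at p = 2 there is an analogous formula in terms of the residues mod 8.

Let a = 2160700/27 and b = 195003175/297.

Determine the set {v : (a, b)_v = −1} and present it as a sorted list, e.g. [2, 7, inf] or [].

[17, 41]

(a, b) ≡ (64821, 713031) mod (ℚ^×)²; places V = {2, 3, 5, 11, 17, 19, 31, 41, ∞}.
(a,b)_11: α=0, u≡5; β=-1, v≡3 (mod 11); (5|11)=+1, (3|11)=+1; sign (−1)^0·+1^-1·+1^0 = +1.
(a,b)_∞: sgn(64821)=+, sgn(713031)=+, so +1.
(a,b)_2: α=2, β=0; u≡5, v≡7 (mod 8); ε(u)ε(v)=0·1, αω(v)=2·0, βω(u)=0·1; sum ≡ 0  ⇒  +1.
(a,b)_31: α=1, u≡28; β=1, v≡24 (mod 31); (28|31)=+1, (24|31)=-1; sign (−1)^1·+1^1·-1^1 = +1.
(a,b)_41: α=1, u≡37; β=1, v≡38 (mod 41); (37|41)=+1, (38|41)=-1; sign (−1)^0·+1^1·-1^1 = -1.
(a,b)_3: α=-3, u≡1; β=-3, v≡2 (mod 3); (1|3)=+1, (2|3)=-1; sign (−1)^1·+1^-3·-1^-3 = +1.
(a,b)_5: α=2, u≡4; β=2, v≡1 (mod 5); (4|5)=+1, (1|5)=+1; sign (−1)^0·+1^2·+1^2 = +1.
(a,b)_17: α=1, u≡11; β=1, v≡1 (mod 17); (11|17)=-1, (1|17)=+1; sign (−1)^0·-1^1·+1^1 = -1.
(a,b)_19: α=0, u≡12; β=2, v≡2 (mod 19); (12|19)=-1, (2|19)=-1; sign (−1)^0·-1^2·-1^0 = +1.
Ram(64821, 713031) = {17, 41}; no ℚ_17-point on the conic.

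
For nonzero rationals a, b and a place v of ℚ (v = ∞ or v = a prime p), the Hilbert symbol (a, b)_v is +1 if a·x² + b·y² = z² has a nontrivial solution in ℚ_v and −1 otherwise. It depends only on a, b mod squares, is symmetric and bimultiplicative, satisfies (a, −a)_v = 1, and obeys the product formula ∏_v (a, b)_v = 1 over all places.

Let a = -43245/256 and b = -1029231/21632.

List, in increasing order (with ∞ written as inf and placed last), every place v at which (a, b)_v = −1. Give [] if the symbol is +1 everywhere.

[2, 5, 17, inf]

Mod squares: a ≡ -5, b ≡ -238. Check v ∈ {∞, 2, 3, 5, 7, 13, 17, 31}.
v=17: a=17^0·(≡3), b=17^1·(≡12) mod 17; (3|17)=-1, (12|17)=-1; (−1)^{0·1·8}·(-1)^1·(-1)^0 = -1.
v=2: v_2(a)=-8, v_2(b)=-7; units ≡ 3, 1 (mod 8); ε·ε+αω+βω = 1·0+-8·0+-7·1 ≡ 1  ⇒  (a,b)_2 = -1.
v=31: a=31^2·(≡6), b=31^2·(≡8) mod 31; (6|31)=-1, (8|31)=+1; (−1)^{2·2·15}·(-1)^2·(+1)^2 = +1.
v=7: a=7^0·(≡2), b=7^1·(≡1) mod 7; (2|7)=+1, (1|7)=+1; (−1)^{0·1·3}·(+1)^1·(+1)^0 = +1.
v=13: a=13^0·(≡5), b=13^-2·(≡4) mod 13; (5|13)=-1, (4|13)=+1; (−1)^{0·-2·6}·(-1)^-2·(+1)^0 = +1.
v=5: a=5^1·(≡1), b=5^0·(≡2) mod 5; (1|5)=+1, (2|5)=-1; (−1)^{1·0·2}·(+1)^0·(-1)^1 = -1.
v=∞: -5 < 0 and -238 < 0  ⇒  (a,b)_∞ = -1.
v=3: a=3^2·(≡1), b=3^2·(≡2) mod 3; (1|3)=+1, (2|3)=-1; (−1)^{2·2·1}·(+1)^2·(-1)^2 = +1.
Ram(-5, -238) = {2, 5, 17, ∞}; no ℚ_2-point on the conic.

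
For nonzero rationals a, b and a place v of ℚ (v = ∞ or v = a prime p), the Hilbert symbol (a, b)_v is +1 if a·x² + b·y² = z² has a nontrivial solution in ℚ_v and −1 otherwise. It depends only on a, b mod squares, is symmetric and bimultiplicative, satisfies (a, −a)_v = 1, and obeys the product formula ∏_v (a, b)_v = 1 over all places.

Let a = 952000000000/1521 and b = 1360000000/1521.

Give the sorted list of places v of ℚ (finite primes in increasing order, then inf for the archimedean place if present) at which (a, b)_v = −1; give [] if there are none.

[5, 17]

Mod squares: a ≡ 595, b ≡ 85. Check v ∈ {∞, 2, 3, 5, 7, 13, 17}.
v=2: v_2(a)=12, v_2(b)=10; units ≡ 3, 5 (mod 8); ε·ε+αω+βω = 1·0+12·1+10·1 ≡ 0  ⇒  (a,b)_2 = +1.
v=3: a=3^-2·(≡1), b=3^-2·(≡1) mod 3; (1|3)=+1, (1|3)=+1; (−1)^{-2·-2·1}·(+1)^-2·(+1)^-2 = +1.
v=∞: 595 > 0 and 85 > 0  ⇒  (a,b)_∞ = +1.
v=13: a=13^-2·(≡4), b=13^-2·(≡11) mod 13; (4|13)=+1, (11|13)=-1; (−1)^{-2·-2·6}·(+1)^-2·(-1)^-2 = +1.
v=17: a=17^1·(≡15), b=17^1·(≡5) mod 17; (15|17)=+1, (5|17)=-1; (−1)^{1·1·8}·(+1)^1·(-1)^1 = -1.
v=7: a=7^1·(≡2), b=7^0·(≡1) mod 7; (2|7)=+1, (1|7)=+1; (−1)^{1·0·3}·(+1)^0·(+1)^1 = +1.
v=5: a=5^9·(≡4), b=5^7·(≡3) mod 5; (4|5)=+1, (3|5)=-1; (−1)^{9·7·2}·(+1)^7·(-1)^9 = -1.
Ram(595, 85) = {5, 17}; no ℚ_5-point on the conic.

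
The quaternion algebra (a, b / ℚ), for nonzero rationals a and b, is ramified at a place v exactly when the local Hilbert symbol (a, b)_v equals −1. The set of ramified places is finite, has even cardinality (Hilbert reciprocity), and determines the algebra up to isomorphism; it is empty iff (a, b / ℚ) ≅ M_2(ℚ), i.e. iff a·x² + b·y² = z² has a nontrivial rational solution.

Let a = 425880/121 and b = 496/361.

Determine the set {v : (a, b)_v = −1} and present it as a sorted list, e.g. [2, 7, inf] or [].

Mod squares: a ≡ 70, b ≡ 31. Check v ∈ {∞, 2, 3, 5, 7, 11, 13, 19, 31}.
v=7: a=7^1·(≡5), b=7^0·(≡5) mod 7; (5|7)=-1, (5|7)=-1; (−1)^{1·0·3}·(-1)^0·(-1)^1 = -1.
v=∞: 70 > 0 and 31 > 0  ⇒  (a,b)_∞ = +1.
v=5: a=5^1·(≡1), b=5^0·(≡1) mod 5; (1|5)=+1, (1|5)=+1; (−1)^{1·0·2}·(+1)^0·(+1)^1 = +1.
v=31: a=31^0·(≡20), b=31^1·(≡7) mod 31; (20|31)=+1, (7|31)=+1; (−1)^{0·1·15}·(+1)^1·(+1)^0 = +1.
v=11: a=11^-2·(≡4), b=11^0·(≡5) mod 11; (4|11)=+1, (5|11)=+1; (−1)^{-2·0·5}·(+1)^0·(+1)^-2 = +1.
v=13: a=13^2·(≡6), b=13^0·(≡8) mod 13; (6|13)=-1, (8|13)=-1; (−1)^{2·0·6}·(-1)^0·(-1)^2 = +1.
v=3: a=3^2·(≡1), b=3^0·(≡1) mod 3; (1|3)=+1, (1|3)=+1; (−1)^{2·0·1}·(+1)^0·(+1)^2 = +1.
v=19: a=19^0·(≡2), b=19^-2·(≡2) mod 19; (2|19)=-1, (2|19)=-1; (−1)^{0·-2·9}·(-1)^-2·(-1)^0 = +1.
v=2: v_2(a)=3, v_2(b)=4; units ≡ 3, 7 (mod 8); ε·ε+αω+βω = 1·1+3·0+4·1 ≡ 1  ⇒  (a,b)_2 = -1.
(70, 31 / ℚ) ramifies at {2, 7}: a division algebra.

[2, 7]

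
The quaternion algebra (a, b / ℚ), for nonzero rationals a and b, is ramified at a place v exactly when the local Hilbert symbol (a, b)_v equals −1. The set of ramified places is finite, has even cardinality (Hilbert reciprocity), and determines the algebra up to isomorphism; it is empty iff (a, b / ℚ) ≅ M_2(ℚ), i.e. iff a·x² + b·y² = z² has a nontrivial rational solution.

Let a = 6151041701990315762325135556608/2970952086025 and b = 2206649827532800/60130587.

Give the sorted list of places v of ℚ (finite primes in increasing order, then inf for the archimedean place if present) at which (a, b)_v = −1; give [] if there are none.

Mod squares: a ≡ 48633, b ≡ 246. Check v ∈ {∞, 2, 3, 5, 7, 11, 13, 17, 29, 37, 41, 43}.
v=7: a=7^-2·(≡2), b=7^0·(≡1) mod 7; (2|7)=+1, (1|7)=+1; (−1)^{-2·0·3}·(+1)^0·(+1)^-2 = +1.
v=13: a=13^3·(≡9), b=13^2·(≡10) mod 13; (9|13)=+1, (10|13)=+1; (−1)^{3·2·6}·(+1)^2·(+1)^3 = +1.
v=2: v_2(a)=24, v_2(b)=13; units ≡ 1, 3 (mod 8); ε·ε+αω+βω = 0·1+24·1+13·0 ≡ 0  ⇒  (a,b)_2 = +1.
v=41: a=41^2·(≡11), b=41^1·(≡34) mod 41; (11|41)=-1, (34|41)=-1; (−1)^{2·1·20}·(-1)^1·(-1)^2 = -1.
v=17: a=17^2·(≡2), b=17^0·(≡9) mod 17; (2|17)=+1, (9|17)=+1; (−1)^{2·0·8}·(+1)^0·(+1)^2 = +1.
v=37: a=37^-2·(≡19), b=37^-2·(≡14) mod 37; (19|37)=-1, (14|37)=-1; (−1)^{-2·-2·18}·(-1)^-2·(-1)^-2 = +1.
v=∞: 48633 > 0 and 246 > 0  ⇒  (a,b)_∞ = +1.
v=3: a=3^11·(≡2), b=3^-1·(≡1) mod 3; (2|3)=-1, (1|3)=+1; (−1)^{11·-1·1}·(-1)^-1·(+1)^11 = +1.
v=5: a=5^-2·(≡3), b=5^2·(≡1) mod 5; (3|5)=-1, (1|5)=+1; (−1)^{-2·2·2}·(-1)^2·(+1)^-2 = +1.
v=11: a=11^-6·(≡6), b=11^-4·(≡3) mod 11; (6|11)=-1, (3|11)=+1; (−1)^{-6·-4·5}·(-1)^-4·(+1)^-6 = +1.
v=29: a=29^3·(≡16), b=29^2·(≡27) mod 29; (16|29)=+1, (27|29)=-1; (−1)^{3·2·14}·(+1)^2·(-1)^3 = -1.
v=43: a=43^3·(≡40), b=43^2·(≡24) mod 43; (40|43)=+1, (24|43)=+1; (−1)^{3·2·21}·(+1)^2·(+1)^3 = +1.
(48633, 246 / ℚ) ramifies at {29, 41}: a division algebra.

[29, 41]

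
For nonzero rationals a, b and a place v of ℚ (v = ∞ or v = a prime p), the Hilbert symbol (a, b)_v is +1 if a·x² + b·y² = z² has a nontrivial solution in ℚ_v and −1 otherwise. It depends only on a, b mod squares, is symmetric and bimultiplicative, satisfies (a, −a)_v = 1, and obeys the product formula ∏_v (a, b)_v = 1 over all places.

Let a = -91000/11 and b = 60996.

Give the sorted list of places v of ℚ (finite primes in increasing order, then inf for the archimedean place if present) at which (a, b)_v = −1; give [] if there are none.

Mod squares: a ≡ -10010, b ≡ 15249. Check v ∈ {∞, 2, 3, 5, 7, 11, 13, 17, 23}.
v=5: a=5^3·(≡2), b=5^0·(≡1) mod 5; (2|5)=-1, (1|5)=+1; (−1)^{3·0·2}·(-1)^0·(+1)^3 = +1.
v=11: a=11^-1·(≡3), b=11^0·(≡1) mod 11; (3|11)=+1, (1|11)=+1; (−1)^{-1·0·5}·(+1)^0·(+1)^-1 = +1.
v=3: a=3^0·(≡1), b=3^1·(≡1) mod 3; (1|3)=+1, (1|3)=+1; (−1)^{0·1·1}·(+1)^1·(+1)^0 = +1.
v=2: v_2(a)=3, v_2(b)=2; units ≡ 3, 1 (mod 8); ε·ε+αω+βω = 1·0+3·0+2·1 ≡ 0  ⇒  (a,b)_2 = +1.
v=13: a=13^1·(≡3), b=13^1·(≡12) mod 13; (3|13)=+1, (12|13)=+1; (−1)^{1·1·6}·(+1)^1·(+1)^1 = +1.
v=∞: -10010 < 0 and 15249 > 0  ⇒  (a,b)_∞ = +1.
v=23: a=23^0·(≡1), b=23^1·(≡7) mod 23; (1|23)=+1, (7|23)=-1; (−1)^{0·1·11}·(+1)^1·(-1)^0 = +1.
v=17: a=17^0·(≡14), b=17^1·(≡1) mod 17; (14|17)=-1, (1|17)=+1; (−1)^{0·1·8}·(-1)^1·(+1)^0 = -1.
v=7: a=7^1·(≡5), b=7^0·(≡5) mod 7; (5|7)=-1, (5|7)=-1; (−1)^{1·0·3}·(-1)^0·(-1)^1 = -1.
(-10010, 15249 / ℚ) ramifies at {7, 17}: a division algebra.

[7, 17]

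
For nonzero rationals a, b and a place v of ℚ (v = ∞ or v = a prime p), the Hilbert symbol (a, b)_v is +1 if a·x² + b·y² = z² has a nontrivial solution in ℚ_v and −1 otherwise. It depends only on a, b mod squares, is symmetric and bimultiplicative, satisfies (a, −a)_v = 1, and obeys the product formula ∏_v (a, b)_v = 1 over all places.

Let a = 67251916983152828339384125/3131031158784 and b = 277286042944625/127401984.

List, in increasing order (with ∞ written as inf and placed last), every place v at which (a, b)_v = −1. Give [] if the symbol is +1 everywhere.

[2, 13]

Mod squares: a ≡ 85, b ≡ 390. Check v ∈ {∞, 2, 3, 5, 7, 11, 13, 17, 47}.
v=47: a=47^6·(≡31), b=47^4·(≡7) mod 47; (31|47)=-1, (7|47)=+1; (−1)^{6·4·23}·(-1)^4·(+1)^6 = +1.
v=3: a=3^-6·(≡1), b=3^-5·(≡1) mod 3; (1|3)=+1, (1|3)=+1; (−1)^{-6·-5·1}·(+1)^-5·(+1)^-6 = +1.
v=7: a=7^4·(≡2), b=7^0·(≡5) mod 7; (2|7)=+1, (5|7)=-1; (−1)^{4·0·3}·(+1)^0·(-1)^4 = +1.
v=5: a=5^3·(≡2), b=5^3·(≡3) mod 5; (2|5)=-1, (3|5)=-1; (−1)^{3·3·2}·(-1)^3·(-1)^3 = +1.
v=2: v_2(a)=-32, v_2(b)=-19; units ≡ 5, 3 (mod 8); ε·ε+αω+βω = 0·1+-32·1+-19·1 ≡ 1  ⇒  (a,b)_2 = -1.
v=∞: 85 > 0 and 390 > 0  ⇒  (a,b)_∞ = +1.
v=17: a=17^5·(≡14), b=17^2·(≡9) mod 17; (14|17)=-1, (9|17)=+1; (−1)^{5·2·8}·(-1)^2·(+1)^5 = +1.
v=13: a=13^0·(≡7), b=13^1·(≡12) mod 13; (7|13)=-1, (12|13)=+1; (−1)^{0·1·6}·(-1)^1·(+1)^0 = -1.
v=11: a=11^4·(≡8), b=11^2·(≡5) mod 11; (8|11)=-1, (5|11)=+1; (−1)^{4·2·5}·(-1)^2·(+1)^4 = +1.
(85, 390 / ℚ) ramifies at {2, 13}: a division algebra.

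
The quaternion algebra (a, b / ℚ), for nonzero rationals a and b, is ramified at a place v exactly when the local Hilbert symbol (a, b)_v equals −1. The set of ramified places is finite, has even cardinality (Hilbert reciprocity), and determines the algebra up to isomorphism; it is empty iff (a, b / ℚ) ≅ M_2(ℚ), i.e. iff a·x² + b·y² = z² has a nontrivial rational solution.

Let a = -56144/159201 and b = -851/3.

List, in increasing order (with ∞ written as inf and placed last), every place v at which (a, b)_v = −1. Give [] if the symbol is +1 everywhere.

[2, 23, 37, inf]

Mod squares: a ≡ -29, b ≡ -2553. Check v ∈ {∞, 2, 3, 7, 11, 19, 23, 29, 37}.
v=7: a=7^-2·(≡3), b=7^0·(≡1) mod 7; (3|7)=-1, (1|7)=+1; (−1)^{-2·0·3}·(-1)^0·(+1)^-2 = +1.
v=∞: -29 < 0 and -2553 < 0  ⇒  (a,b)_∞ = -1.
v=19: a=19^-2·(≡5), b=19^0·(≡14) mod 19; (5|19)=+1, (14|19)=-1; (−1)^{-2·0·9}·(+1)^0·(-1)^-2 = +1.
v=3: a=3^-2·(≡1), b=3^-1·(≡1) mod 3; (1|3)=+1, (1|3)=+1; (−1)^{-2·-1·1}·(+1)^-1·(+1)^-2 = +1.
v=2: v_2(a)=4, v_2(b)=0; units ≡ 3, 7 (mod 8); ε·ε+αω+βω = 1·1+4·0+0·1 ≡ 1  ⇒  (a,b)_2 = -1.
v=29: a=29^1·(≡25), b=29^0·(≡16) mod 29; (25|29)=+1, (16|29)=+1; (−1)^{1·0·14}·(+1)^0·(+1)^1 = +1.
v=23: a=23^0·(≡14), b=23^1·(≡3) mod 23; (14|23)=-1, (3|23)=+1; (−1)^{0·1·11}·(-1)^1·(+1)^0 = -1.
v=11: a=11^2·(≡1), b=11^0·(≡6) mod 11; (1|11)=+1, (6|11)=-1; (−1)^{2·0·5}·(+1)^0·(-1)^2 = +1.
v=37: a=37^0·(≡20), b=37^1·(≡17) mod 37; (20|37)=-1, (17|37)=-1; (−1)^{0·1·18}·(-1)^1·(-1)^0 = -1.
Ram(-29, -2553) = {2, 23, 37, ∞}; no ℚ_2-point on the conic.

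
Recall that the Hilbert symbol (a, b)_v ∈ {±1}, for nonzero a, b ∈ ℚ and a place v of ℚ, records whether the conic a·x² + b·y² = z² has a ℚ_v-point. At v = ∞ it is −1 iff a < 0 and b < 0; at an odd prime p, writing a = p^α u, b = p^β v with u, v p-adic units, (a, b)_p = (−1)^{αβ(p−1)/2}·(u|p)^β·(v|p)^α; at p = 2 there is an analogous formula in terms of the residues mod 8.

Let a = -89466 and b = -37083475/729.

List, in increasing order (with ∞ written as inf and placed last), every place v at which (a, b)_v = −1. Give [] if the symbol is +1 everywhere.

Mod squares: a ≡ -89466, b ≡ -12259. Check v ∈ {∞, 2, 3, 5, 11, 13, 23, 31, 37, 41}.
v=11: a=11^0·(≡8), b=11^2·(≡6) mod 11; (8|11)=-1, (6|11)=-1; (−1)^{0·2·5}·(-1)^2·(-1)^0 = +1.
v=31: a=31^1·(≡28), b=31^0·(≡23) mod 31; (28|31)=+1, (23|31)=-1; (−1)^{1·0·15}·(+1)^0·(-1)^1 = -1.
v=13: a=13^1·(≡8), b=13^1·(≡2) mod 13; (8|13)=-1, (2|13)=-1; (−1)^{1·1·6}·(-1)^1·(-1)^1 = +1.
v=5: a=5^0·(≡4), b=5^2·(≡4) mod 5; (4|5)=+1, (4|5)=+1; (−1)^{0·2·2}·(+1)^2·(+1)^0 = +1.
v=41: a=41^0·(≡37), b=41^1·(≡29) mod 41; (37|41)=+1, (29|41)=-1; (−1)^{0·1·20}·(+1)^1·(-1)^0 = +1.
v=23: a=23^0·(≡4), b=23^1·(≡20) mod 23; (4|23)=+1, (20|23)=-1; (−1)^{0·1·11}·(+1)^1·(-1)^0 = +1.
v=2: v_2(a)=1, v_2(b)=0; units ≡ 3, 5 (mod 8); ε·ε+αω+βω = 1·0+1·1+0·1 ≡ 1  ⇒  (a,b)_2 = -1.
v=∞: -89466 < 0 and -12259 < 0  ⇒  (a,b)_∞ = -1.
v=3: a=3^1·(≡1), b=3^-6·(≡2) mod 3; (1|3)=+1, (2|3)=-1; (−1)^{1·-6·1}·(+1)^-6·(-1)^1 = -1.
v=37: a=37^1·(≡24), b=37^0·(≡7) mod 37; (24|37)=-1, (7|37)=+1; (−1)^{1·0·18}·(-1)^0·(+1)^1 = +1.
Ram(-89466, -12259) = {2, 3, 31, ∞}; no ℚ_2-point on the conic.

[2, 3, 31, inf]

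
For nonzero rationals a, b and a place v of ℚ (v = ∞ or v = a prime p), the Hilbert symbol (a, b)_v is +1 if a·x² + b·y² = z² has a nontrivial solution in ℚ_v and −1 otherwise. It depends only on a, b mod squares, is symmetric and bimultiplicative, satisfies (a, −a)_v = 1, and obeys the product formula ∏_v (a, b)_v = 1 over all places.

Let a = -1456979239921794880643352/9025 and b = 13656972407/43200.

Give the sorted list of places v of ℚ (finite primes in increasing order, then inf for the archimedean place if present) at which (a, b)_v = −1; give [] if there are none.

Mod squares: a ≡ -1799798, b ≡ 35061. Check v ∈ {∞, 2, 3, 5, 7, 11, 13, 19, 23, 29, 31, 47}.
v=5: a=5^-2·(≡3), b=5^-2·(≡4) mod 5; (3|5)=-1, (4|5)=+1; (−1)^{-2·-2·2}·(-1)^-2·(+1)^-2 = +1.
v=29: a=29^3·(≡18), b=29^1·(≡25) mod 29; (18|29)=-1, (25|29)=+1; (−1)^{3·1·14}·(-1)^1·(+1)^3 = -1.
v=13: a=13^5·(≡10), b=13^1·(≡8) mod 13; (10|13)=+1, (8|13)=-1; (−1)^{5·1·6}·(+1)^1·(-1)^5 = -1.
v=31: a=31^3·(≡19), b=31^1·(≡12) mod 31; (19|31)=+1, (12|31)=-1; (−1)^{3·1·15}·(+1)^1·(-1)^3 = +1.
v=19: a=19^-2·(≡2), b=19^0·(≡5) mod 19; (2|19)=-1, (5|19)=+1; (−1)^{-2·0·9}·(-1)^0·(+1)^-2 = +1.
v=47: a=47^2·(≡41), b=47^2·(≡33) mod 47; (41|47)=-1, (33|47)=-1; (−1)^{2·2·23}·(-1)^2·(-1)^2 = +1.
v=7: a=7^3·(≡3), b=7^0·(≡5) mod 7; (3|7)=-1, (5|7)=-1; (−1)^{3·0·3}·(-1)^0·(-1)^3 = -1.
v=∞: -1799798 < 0 and 35061 > 0  ⇒  (a,b)_∞ = +1.
v=11: a=11^1·(≡7), b=11^0·(≡4) mod 11; (7|11)=-1, (4|11)=+1; (−1)^{1·0·5}·(-1)^0·(+1)^1 = +1.
v=3: a=3^4·(≡1), b=3^-3·(≡2) mod 3; (1|3)=+1, (2|3)=-1; (−1)^{4·-3·1}·(+1)^-3·(-1)^4 = +1.
v=2: v_2(a)=3, v_2(b)=-6; units ≡ 5, 5 (mod 8); ε·ε+αω+βω = 0·0+3·1+-6·1 ≡ 1  ⇒  (a,b)_2 = -1.
v=23: a=23^0·(≡19), b=23^2·(≡12) mod 23; (19|23)=-1, (12|23)=+1; (−1)^{0·2·11}·(-1)^2·(+1)^0 = +1.
Ram(-1799798, 35061) = {2, 7, 13, 29}; no ℚ_2-point on the conic.

[2, 7, 13, 29]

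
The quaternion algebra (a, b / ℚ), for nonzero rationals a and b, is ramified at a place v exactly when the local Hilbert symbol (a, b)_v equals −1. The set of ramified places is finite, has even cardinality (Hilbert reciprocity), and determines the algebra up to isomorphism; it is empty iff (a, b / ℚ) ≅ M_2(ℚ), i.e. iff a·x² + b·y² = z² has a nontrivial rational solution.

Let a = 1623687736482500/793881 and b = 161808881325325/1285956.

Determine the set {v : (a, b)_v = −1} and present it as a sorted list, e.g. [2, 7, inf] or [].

[17, 23]

(a, b) ≡ (4569617, 157573) mod (ℚ^×)²; places V = {2, 3, 5, 7, 11, 13, 17, 23, 29, 31, ∞}.
(a,b)_11: α=-2, u≡8; β=0, v≡3 (mod 11); (8|11)=-1, (3|11)=+1; sign (−1)^0·-1^0·+1^-2 = +1.
(a,b)_∞: sgn(4569617)=+, sgn(157573)=+, so +1.
(a,b)_3: α=-8, u≡2; β=-8, v≡1 (mod 3); (2|3)=-1, (1|3)=+1; sign (−1)^0·-1^-8·+1^-8 = +1.
(a,b)_29: α=3, u≡7; β=2, v≡16 (mod 29); (7|29)=+1, (16|29)=+1; sign (−1)^0·+1^2·+1^3 = +1.
(a,b)_31: α=1, u≡4; β=1, v≡23 (mod 31); (4|31)=+1, (23|31)=-1; sign (−1)^1·+1^1·-1^1 = +1.
(a,b)_23: α=1, u≡19; β=1, v≡10 (mod 23); (19|23)=-1, (10|23)=-1; sign (−1)^1·-1^1·-1^1 = -1.
(a,b)_7: α=0, u≡6; β=-2, v≡3 (mod 7); (6|7)=-1, (3|7)=-1; sign (−1)^0·-1^-2·-1^0 = +1.
(a,b)_2: α=2, β=-2; u≡1, v≡5 (mod 8); ε(u)ε(v)=0·0, αω(v)=2·1, βω(u)=-2·0; sum ≡ 0  ⇒  +1.
(a,b)_13: α=3, u≡2; β=3, v≡11 (mod 13); (2|13)=-1, (11|13)=-1; sign (−1)^0·-1^3·-1^3 = +1.
(a,b)_17: α=1, u≡5; β=3, v≡2 (mod 17); (5|17)=-1, (2|17)=+1; sign (−1)^0·-1^3·+1^1 = -1.
(a,b)_5: α=4, u≡2; β=2, v≡3 (mod 5); (2|5)=-1, (3|5)=-1; sign (−1)^0·-1^2·-1^4 = +1.
Ram(4569617, 157573) = {17, 23}; no ℚ_17-point on the conic.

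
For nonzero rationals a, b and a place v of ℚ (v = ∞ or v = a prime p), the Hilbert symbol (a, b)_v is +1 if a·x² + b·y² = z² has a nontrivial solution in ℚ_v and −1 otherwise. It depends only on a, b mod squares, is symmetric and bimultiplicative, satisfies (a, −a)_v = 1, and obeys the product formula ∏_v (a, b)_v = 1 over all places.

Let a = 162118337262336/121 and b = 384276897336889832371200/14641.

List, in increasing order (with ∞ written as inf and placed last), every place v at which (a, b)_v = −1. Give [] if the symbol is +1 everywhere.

[7, 17, 23, 31]

(a, b) ≡ (91, 157573) mod (ℚ^×)²; places V = {2, 3, 5, 7, 11, 13, 17, 23, 31, ∞}.
(a,b)_11: α=-2, u≡4; β=-4, v≡5 (mod 11); (4|11)=+1, (5|11)=+1; sign (−1)^0·+1^-4·+1^-2 = +1.
(a,b)_7: α=1, u≡6; β=0, v≡5 (mod 7); (6|7)=-1, (5|7)=-1; sign (−1)^0·-1^0·-1^1 = -1.
(a,b)_17: α=0, u≡12; β=1, v≡2 (mod 17); (12|17)=-1, (2|17)=+1; sign (−1)^0·-1^1·+1^0 = -1.
(a,b)_5: α=0, u≡1; β=2, v≡3 (mod 5); (1|5)=+1, (3|5)=-1; sign (−1)^0·+1^2·-1^0 = +1.
(a,b)_31: α=2, u≡6; β=3, v≡29 (mod 31); (6|31)=-1, (29|31)=-1; sign (−1)^0·-1^3·-1^2 = -1.
(a,b)_3: α=4, u≡1; β=8, v≡1 (mod 3); (1|3)=+1, (1|3)=+1; sign (−1)^0·+1^8·+1^4 = +1.
(a,b)_2: α=8, β=10; u≡3, v≡5 (mod 8); ε(u)ε(v)=1·0, αω(v)=8·1, βω(u)=10·1; sum ≡ 0  ⇒  +1.
(a,b)_13: α=3, u≡7; β=5, v≡11 (mod 13); (7|13)=-1, (11|13)=-1; sign (−1)^0·-1^5·-1^3 = +1.
(a,b)_∞: sgn(91)=+, sgn(157573)=+, so +1.
(a,b)_23: α=2, u≡10; β=3, v≡22 (mod 23); (10|23)=-1, (22|23)=-1; sign (−1)^0·-1^3·-1^2 = -1.
Ram(91, 157573) = {7, 17, 23, 31}; no ℚ_7-point on the conic.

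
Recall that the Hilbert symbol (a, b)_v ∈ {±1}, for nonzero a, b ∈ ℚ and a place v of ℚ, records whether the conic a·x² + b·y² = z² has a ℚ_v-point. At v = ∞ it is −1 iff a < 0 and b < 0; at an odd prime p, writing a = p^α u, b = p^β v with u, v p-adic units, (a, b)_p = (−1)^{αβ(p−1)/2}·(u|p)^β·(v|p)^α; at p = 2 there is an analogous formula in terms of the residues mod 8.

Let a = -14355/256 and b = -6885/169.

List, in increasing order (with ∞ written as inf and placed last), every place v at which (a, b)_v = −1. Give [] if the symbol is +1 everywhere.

Mod squares: a ≡ -1595, b ≡ -85. Check v ∈ {∞, 2, 3, 5, 11, 13, 17, 29}.
v=3: a=3^2·(≡1), b=3^4·(≡2) mod 3; (1|3)=+1, (2|3)=-1; (−1)^{2·4·1}·(+1)^4·(-1)^2 = +1.
v=13: a=13^0·(≡4), b=13^-2·(≡5) mod 13; (4|13)=+1, (5|13)=-1; (−1)^{0·-2·6}·(+1)^-2·(-1)^0 = +1.
v=29: a=29^1·(≡12), b=29^0·(≡14) mod 29; (12|29)=-1, (14|29)=-1; (−1)^{1·0·14}·(-1)^0·(-1)^1 = -1.
v=17: a=17^0·(≡10), b=17^1·(≡14) mod 17; (10|17)=-1, (14|17)=-1; (−1)^{0·1·8}·(-1)^1·(-1)^0 = -1.
v=11: a=11^1·(≡5), b=11^0·(≡3) mod 11; (5|11)=+1, (3|11)=+1; (−1)^{1·0·5}·(+1)^0·(+1)^1 = +1.
v=5: a=5^1·(≡4), b=5^1·(≡2) mod 5; (4|5)=+1, (2|5)=-1; (−1)^{1·1·2}·(+1)^1·(-1)^1 = -1.
v=∞: -1595 < 0 and -85 < 0  ⇒  (a,b)_∞ = -1.
v=2: v_2(a)=-8, v_2(b)=0; units ≡ 5, 3 (mod 8); ε·ε+αω+βω = 0·1+-8·1+0·1 ≡ 0  ⇒  (a,b)_2 = +1.
|Ram(-1595, -85)| = 4, even; anisotropic at {5, 17, 29, ∞}.

[5, 17, 29, inf]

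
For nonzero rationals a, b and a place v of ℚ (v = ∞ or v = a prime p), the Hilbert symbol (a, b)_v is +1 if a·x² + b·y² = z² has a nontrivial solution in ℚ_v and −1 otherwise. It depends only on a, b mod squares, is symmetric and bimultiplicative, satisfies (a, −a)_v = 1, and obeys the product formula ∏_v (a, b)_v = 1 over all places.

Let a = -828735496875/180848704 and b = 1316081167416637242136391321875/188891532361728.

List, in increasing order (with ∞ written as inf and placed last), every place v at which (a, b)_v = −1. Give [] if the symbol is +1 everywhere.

[11, 23]

(a, b) ≡ (-509795, 25999545) mod (ℚ^×)²; places V = {2, 3, 5, 7, 11, 13, 17, 23, 31, 41, ∞}.
(a,b)_11: α=1, u≡3; β=3, v≡1 (mod 11); (3|11)=+1, (1|11)=+1; sign (−1)^1·+1^3·+1^1 = -1.
(a,b)_∞: sgn(-509795)=−, sgn(25999545)=+, so +1.
(a,b)_5: α=5, u≡4; β=5, v≡1 (mod 5); (4|5)=+1, (1|5)=+1; sign (−1)^0·+1^5·+1^5 = +1.
(a,b)_41: α=-4, u≡10; β=-2, v≡32 (mod 41); (10|41)=+1, (32|41)=+1; sign (−1)^0·+1^-2·+1^-4 = +1.
(a,b)_3: α=2, u≡1; β=-7, v≡1 (mod 3); (1|3)=+1, (1|3)=+1; sign (−1)^0·+1^-7·+1^2 = +1.
(a,b)_13: α=1, u≡11; β=3, v≡6 (mod 13); (11|13)=-1, (6|13)=-1; sign (−1)^0·-1^3·-1^1 = +1.
(a,b)_17: α=2, u≡15; β=5, v≡10 (mod 17); (15|17)=+1, (10|17)=-1; sign (−1)^0·+1^5·-1^2 = +1.
(a,b)_31: α=1, u≡14; β=3, v≡26 (mod 31); (14|31)=+1, (26|31)=-1; sign (−1)^1·+1^3·-1^1 = +1.
(a,b)_23: α=1, u≡11; β=7, v≡5 (mod 23); (11|23)=-1, (5|23)=-1; sign (−1)^1·-1^7·-1^1 = -1.
(a,b)_2: α=-6, β=-20; u≡5, v≡1 (mod 8); ε(u)ε(v)=0·0, αω(v)=-6·0, βω(u)=-20·1; sum ≡ 0  ⇒  +1.
(a,b)_7: α=0, u≡1; β=-2, v≡6 (mod 7); (1|7)=+1, (6|7)=-1; sign (−1)^0·+1^-2·-1^0 = +1.
(-509795, 25999545 / ℚ) ramifies at {11, 23}: a division algebra.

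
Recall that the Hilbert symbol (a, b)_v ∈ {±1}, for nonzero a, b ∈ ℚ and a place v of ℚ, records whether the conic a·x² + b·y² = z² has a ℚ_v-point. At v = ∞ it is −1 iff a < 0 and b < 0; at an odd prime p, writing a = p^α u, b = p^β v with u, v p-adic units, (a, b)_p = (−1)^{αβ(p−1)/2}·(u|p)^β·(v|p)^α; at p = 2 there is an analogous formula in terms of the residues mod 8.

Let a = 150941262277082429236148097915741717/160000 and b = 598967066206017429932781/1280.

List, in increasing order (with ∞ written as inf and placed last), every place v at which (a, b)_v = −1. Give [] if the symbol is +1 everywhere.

[5, 17]

(a, b) ≡ (25498957, 128945) mod (ℚ^×)²; places V = {2, 3, 5, 7, 11, 13, 17, 31, 37, 41, 43, 47, ∞}.
(a,b)_17: α=2, u≡5; β=1, v≡3 (mod 17); (5|17)=-1, (3|17)=-1; sign (−1)^0·-1^1·-1^2 = -1.
(a,b)_47: α=3, u≡10; β=2, v≡18 (mod 47); (10|47)=-1, (18|47)=+1; sign (−1)^0·-1^2·+1^3 = +1.
(a,b)_13: α=2, u≡3; β=0, v≡7 (mod 13); (3|13)=+1, (7|13)=-1; sign (−1)^0·+1^0·-1^2 = +1.
(a,b)_7: α=0, u≡4; β=2, v≡6 (mod 7); (4|7)=+1, (6|7)=-1; sign (−1)^0·+1^2·-1^0 = +1.
(a,b)_41: α=2, u≡2; β=1, v≡30 (mod 41); (2|41)=+1, (30|41)=-1; sign (−1)^0·+1^1·-1^2 = +1.
(a,b)_2: α=-8, β=-8; u≡5, v≡1 (mod 8); ε(u)ε(v)=0·0, αω(v)=-8·0, βω(u)=-8·1; sum ≡ 0  ⇒  +1.
(a,b)_∞: sgn(25498957)=+, sgn(128945)=+, so +1.
(a,b)_5: α=-4, u≡2; β=-1, v≡1 (mod 5); (2|5)=-1, (1|5)=+1; sign (−1)^0·-1^-1·+1^-4 = -1.
(a,b)_11: α=3, u≡2; β=2, v≡9 (mod 11); (2|11)=-1, (9|11)=+1; sign (−1)^0·-1^2·+1^3 = +1.
(a,b)_37: α=5, u≡3; β=3, v≡36 (mod 37); (3|37)=+1, (36|37)=+1; sign (−1)^0·+1^3·+1^5 = +1.
(a,b)_3: α=4, u≡1; β=6, v≡2 (mod 3); (1|3)=+1, (2|3)=-1; sign (−1)^0·+1^6·-1^4 = +1.
(a,b)_43: α=3, u≡19; β=2, v≡10 (mod 43); (19|43)=-1, (10|43)=+1; sign (−1)^0·-1^2·+1^3 = +1.
(a,b)_31: α=3, u≡26; β=2, v≡8 (mod 31); (26|31)=-1, (8|31)=+1; sign (−1)^0·-1^2·+1^3 = +1.
(25498957, 128945 / ℚ) ramifies at {5, 17}: a division algebra.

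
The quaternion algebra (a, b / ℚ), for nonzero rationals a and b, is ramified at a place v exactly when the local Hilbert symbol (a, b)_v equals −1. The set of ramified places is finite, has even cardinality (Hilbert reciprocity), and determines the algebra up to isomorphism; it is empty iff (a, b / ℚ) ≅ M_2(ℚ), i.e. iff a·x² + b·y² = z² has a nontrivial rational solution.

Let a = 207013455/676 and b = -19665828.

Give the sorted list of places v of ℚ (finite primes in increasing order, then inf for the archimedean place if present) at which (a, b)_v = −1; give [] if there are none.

[2, 3, 5, 7, 19, 23]

Mod squares: a ≡ 190095, b ≡ -60697. Check v ∈ {∞, 2, 3, 5, 7, 11, 13, 19, 23, 29}.
v=5: a=5^1·(≡1), b=5^0·(≡2) mod 5; (1|5)=+1, (2|5)=-1; (−1)^{1·0·2}·(+1)^0·(-1)^1 = -1.
v=11: a=11^2·(≡5), b=11^0·(≡5) mod 11; (5|11)=+1, (5|11)=+1; (−1)^{2·0·5}·(+1)^0·(+1)^2 = +1.
v=2: v_2(a)=-2, v_2(b)=2; units ≡ 7, 7 (mod 8); ε·ε+αω+βω = 1·1+-2·0+2·0 ≡ 1  ⇒  (a,b)_2 = -1.
v=7: a=7^0·(≡3), b=7^1·(≡4) mod 7; (3|7)=-1, (4|7)=+1; (−1)^{0·1·3}·(-1)^1·(+1)^0 = -1.
v=13: a=13^-2·(≡3), b=13^1·(≡2) mod 13; (3|13)=+1, (2|13)=-1; (−1)^{-2·1·6}·(+1)^1·(-1)^-2 = +1.
v=19: a=19^1·(≡6), b=19^0·(≡8) mod 19; (6|19)=+1, (8|19)=-1; (−1)^{1·0·9}·(+1)^0·(-1)^1 = -1.
v=23: a=23^1·(≡2), b=23^1·(≡12) mod 23; (2|23)=+1, (12|23)=+1; (−1)^{1·1·11}·(+1)^1·(+1)^1 = -1.
v=3: a=3^3·(≡2), b=3^4·(≡2) mod 3; (2|3)=-1, (2|3)=-1; (−1)^{3·4·1}·(-1)^4·(-1)^3 = -1.
v=∞: 190095 > 0 and -60697 < 0  ⇒  (a,b)_∞ = +1.
v=29: a=29^1·(≡5), b=29^1·(≡4) mod 29; (5|29)=+1, (4|29)=+1; (−1)^{1·1·14}·(+1)^1·(+1)^1 = +1.
Ram(190095, -60697) = {2, 3, 5, 7, 19, 23}; no ℚ_2-point on the conic.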